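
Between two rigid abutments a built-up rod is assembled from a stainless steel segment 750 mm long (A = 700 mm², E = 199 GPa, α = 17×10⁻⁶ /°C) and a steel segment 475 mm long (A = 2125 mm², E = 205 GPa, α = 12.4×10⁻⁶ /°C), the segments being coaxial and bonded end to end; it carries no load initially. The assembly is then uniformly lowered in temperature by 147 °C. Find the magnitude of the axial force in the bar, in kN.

With the walls removed the bar would change length by δ_free = Σ αᵢΔT Lᵢ = 17×10⁻⁶×147×750 + 12.4×10⁻⁶×147×475 = 2.74 mm.
Since the ends are fixed, an axial force P builds up, equal in every segment, with P · Σ Lᵢ/(AᵢEᵢ) = δ_free.
Σ Lᵢ/(AᵢEᵢ) = 750/(700×199×10³) + 475/(2125×205×10³) = 6.474×10⁻⁶ mm/N.
Hence P = δ_free / Σ(L/AE) = 2.74/6.474×10⁻⁶ = 423.2 kN (tensile).

P ≈ 423 kN (tensile)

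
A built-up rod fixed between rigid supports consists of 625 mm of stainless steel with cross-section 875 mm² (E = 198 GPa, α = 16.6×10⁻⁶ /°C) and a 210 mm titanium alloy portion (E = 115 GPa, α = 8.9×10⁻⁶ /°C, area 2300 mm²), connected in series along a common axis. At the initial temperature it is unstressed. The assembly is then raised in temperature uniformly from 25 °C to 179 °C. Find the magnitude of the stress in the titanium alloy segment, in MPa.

Free thermal expansion of the whole bar: Σ αᵢΔT Lᵢ = 16.6×10⁻⁶×154×625 + 8.9×10⁻⁶×154×210 = 1.886 mm.
Since the ends are fixed, an axial force P builds up, equal in every segment, with P · Σ Lᵢ/(AᵢEᵢ) = δ_free.
Σ Lᵢ/(AᵢEᵢ) = 625/(875×198×10³) + 210/(2300×115×10³) = 4.401×10⁻⁶ mm/N.
P = 1.886 / 4.401×10⁻⁶ = 428400 N = 428.4 kN, compressive.
σ_{titanium alloy} = P / A = 428400 / 2300 = 186.3 MPa.

σ ≈ 186 MPa (compressive)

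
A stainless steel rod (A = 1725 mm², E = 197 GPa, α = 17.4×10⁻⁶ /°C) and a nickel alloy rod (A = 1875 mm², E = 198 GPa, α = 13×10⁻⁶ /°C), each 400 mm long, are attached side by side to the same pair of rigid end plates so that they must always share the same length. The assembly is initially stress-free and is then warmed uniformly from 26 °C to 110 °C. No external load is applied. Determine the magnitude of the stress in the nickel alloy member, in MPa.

σ ≈ 35 MPa (tensile)

Both members must finish at the same length. With the larger α, the stainless steel tends to over-expand; the plates restrain it, putting the stainless steel in compression and the nickel alloy in tension. With no external load the two internal forces are equal and opposite, magnitude P.
Setting the final lengths equal and cancelling L: (α₁ − α₂)ΔT = P/(A₁E₁) + P/(A₂E₂).
|α₁ − α₂|·ΔT = 4.4×10⁻⁶ × 84 = 0.0003696.
1/(A₁E₁) + 1/(A₂E₂) = 1/(1725×197×10³) + 1/(1875×198×10³) = 5.636×10⁻⁹ N⁻¹.
So P = 0.0003696 / 5.636×10⁻⁹ = 65.58 kN.
σ_{nickel alloy} = P/A₂ = 65580/1875 = 34.97 MPa, tensile.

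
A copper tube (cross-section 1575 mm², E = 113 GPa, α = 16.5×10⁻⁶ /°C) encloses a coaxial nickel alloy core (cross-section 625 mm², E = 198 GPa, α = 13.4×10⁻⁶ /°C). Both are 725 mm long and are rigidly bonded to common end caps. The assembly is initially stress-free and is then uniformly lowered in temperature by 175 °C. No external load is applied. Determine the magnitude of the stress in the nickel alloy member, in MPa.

σ ≈ 63.4 MPa (compressive)

Equilibrium of a rigid end plate with no external load gives equal and opposite internal forces ±P in the two members. Since α_{copper} > α_{nickel alloy}, cooling drives the copper into tension and the nickel alloy into compression.
Equating the net (thermal + elastic) strains gives |α₁ − α₂|·ΔT = P·[1/(A₁E₁) + 1/(A₂E₂)].
|α₁ − α₂|·ΔT = 3.1×10⁻⁶ × 175 = 0.0005425.
1/(A₁E₁) + 1/(A₂E₂) = 1/(1575×113×10³) + 1/(625×198×10³) = 1.37×10⁻⁸ N⁻¹.
So P = 0.0005425 / 1.37×10⁻⁸ = 39.6 kN.
σ_{nickel alloy} = P/A₂ = 39600/625 = 63.36 MPa, compressive.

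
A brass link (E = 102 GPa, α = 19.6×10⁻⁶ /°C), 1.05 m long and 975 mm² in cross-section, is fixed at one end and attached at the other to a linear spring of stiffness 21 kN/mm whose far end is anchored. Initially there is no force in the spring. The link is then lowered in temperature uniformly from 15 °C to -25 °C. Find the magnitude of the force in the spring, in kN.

Free thermal contraction: δ_free = αΔT L = 19.6×10⁻⁶ × 40 × 1050 = 0.8232 mm.
With a force P in the spring, the elastic change of the link is PL/(AE) and that of the spring is P/k; compatibility requires their sum to equal δ_free.
So P = δ_free / [L/(AE) + 1/k] = 0.8232 / [ 1050/(975×102×10³) + 1/(21×10³) ].
P = 0.8232 / 5.818×10⁻⁵ = 14150 N.

P ≈ 14.1 kN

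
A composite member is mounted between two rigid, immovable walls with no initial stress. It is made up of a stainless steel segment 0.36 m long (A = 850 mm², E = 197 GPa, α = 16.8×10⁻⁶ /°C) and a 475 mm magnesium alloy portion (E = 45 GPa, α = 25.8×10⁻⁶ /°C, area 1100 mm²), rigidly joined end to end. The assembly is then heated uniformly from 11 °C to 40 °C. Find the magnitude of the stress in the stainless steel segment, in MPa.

If the supports were absent, the total length change would be Σ αᵢΔT Lᵢ = 16.8×10⁻⁶×29×360 + 25.8×10⁻⁶×29×475 = 0.5308 mm.
Since the ends are fixed, an axial force P builds up, equal in every segment, with P · Σ Lᵢ/(AᵢEᵢ) = δ_free.
The series flexibility is Σ Lᵢ/(AᵢEᵢ) = 360/(850×197×10³) + 475/(1100×45×10³) = 1.175×10⁻⁵ mm/N.
Hence P = δ_free / Σ(L/AE) = 0.5308/1.175×10⁻⁵ = 45.19 kN (compressive).
σ_{stainless steel} = P / A = 45190 / 850 = 53.16 MPa.

σ ≈ 53.2 MPa (compressive)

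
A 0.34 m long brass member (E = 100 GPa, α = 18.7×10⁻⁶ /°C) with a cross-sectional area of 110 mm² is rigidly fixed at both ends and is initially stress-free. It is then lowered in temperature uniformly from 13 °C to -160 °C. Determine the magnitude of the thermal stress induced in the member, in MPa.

The supports are rigid, so the total axial strain is zero. The restrained thermal strain is ε = αΔT = 18.7×10⁻⁶ × 173 = 3235.1×10⁻⁶.
σ = EαΔT = 100×10³ × 18.7×10⁻⁶ × 173 = 323.5 MPa (tensile; the member is trying to contract).

σ ≈ 324 MPa (tensile)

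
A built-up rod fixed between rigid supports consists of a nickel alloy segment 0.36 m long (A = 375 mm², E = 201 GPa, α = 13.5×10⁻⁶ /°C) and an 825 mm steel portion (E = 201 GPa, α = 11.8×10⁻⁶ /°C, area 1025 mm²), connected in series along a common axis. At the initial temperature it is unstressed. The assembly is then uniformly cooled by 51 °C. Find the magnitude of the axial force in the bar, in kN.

P ≈ 84.8 kN (tensile)

If the supports were absent, the total length change would be Σ αᵢΔT Lᵢ = 13.5×10⁻⁶×51×360 + 11.8×10⁻⁶×51×825 = 0.7443 mm.
Since the ends are fixed, an axial force P builds up, equal in every segment, with P · Σ Lᵢ/(AᵢEᵢ) = δ_free.
The series flexibility is Σ Lᵢ/(AᵢEᵢ) = 360/(375×201×10³) + 825/(1025×201×10³) = 8.78×10⁻⁶ mm/N.
Hence P = δ_free / Σ(L/AE) = 0.7443/8.78×10⁻⁶ = 84.77 kN (tensile).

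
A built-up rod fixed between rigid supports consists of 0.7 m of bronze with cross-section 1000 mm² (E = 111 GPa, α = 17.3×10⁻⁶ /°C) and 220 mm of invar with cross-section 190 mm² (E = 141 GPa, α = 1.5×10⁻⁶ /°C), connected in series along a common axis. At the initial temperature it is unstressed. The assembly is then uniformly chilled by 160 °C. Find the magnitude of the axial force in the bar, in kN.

If the supports were absent, the total length change would be Σ αᵢΔT Lᵢ = 17.3×10⁻⁶×160×700 + 1.5×10⁻⁶×160×220 = 1.99 mm.
The walls prevent any net length change, so an axial force P (same in every segment) develops. Compatibility: P · Σ Lᵢ/(AᵢEᵢ) = δ_free.
Σ Lᵢ/(AᵢEᵢ) = 700/(1000×111×10³) + 220/(190×141×10³) = 1.452×10⁻⁵ mm/N.
So P = 1.99 / 1.452×10⁻⁵ = 137.1 kN, tensile.

P ≈ 137 kN (tensile)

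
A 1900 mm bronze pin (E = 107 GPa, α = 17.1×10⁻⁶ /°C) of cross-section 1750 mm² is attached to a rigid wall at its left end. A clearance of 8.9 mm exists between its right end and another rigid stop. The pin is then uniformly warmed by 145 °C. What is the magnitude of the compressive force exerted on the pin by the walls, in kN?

If the wall were absent the pin would grow by αΔT L = 17.1×10⁻⁶ × 145 × 1900 = 4.711 mm.
Since δ_free = 4.71 mm is less than the 8.9 mm gap, the pin never touches the wall. No axial force develops.

P ≈ 0 kN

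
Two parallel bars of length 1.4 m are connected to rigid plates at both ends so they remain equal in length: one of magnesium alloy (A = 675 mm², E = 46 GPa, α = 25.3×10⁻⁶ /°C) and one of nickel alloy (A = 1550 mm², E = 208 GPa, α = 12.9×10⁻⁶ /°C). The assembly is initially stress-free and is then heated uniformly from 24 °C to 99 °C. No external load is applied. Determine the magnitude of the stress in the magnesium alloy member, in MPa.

σ ≈ 39 MPa (compressive)

The magnesium alloy has the larger α, so on heating it would change length more than the nickel alloy if both were free. The rigid plates force a common final length, so the magnesium alloy is put into compression and the nickel alloy into tension, with equal and opposite forces P (no external load).
Setting the final lengths equal and cancelling L: (α₁ − α₂)ΔT = P/(A₁E₁) + P/(A₂E₂).
|α₁ − α₂|·ΔT = 12.4×10⁻⁶ × 75 = 0.00093.
1/(A₁E₁) + 1/(A₂E₂) = 1/(675×46×10³) + 1/(1550×208×10³) = 3.531×10⁻⁸ N⁻¹.
P = 0.00093 / 3.531×10⁻⁸ = 26340 N = 26.34 kN.
σ_{magnesium alloy} = P/A₁ = 26340/675 = 39.02 MPa, compressive.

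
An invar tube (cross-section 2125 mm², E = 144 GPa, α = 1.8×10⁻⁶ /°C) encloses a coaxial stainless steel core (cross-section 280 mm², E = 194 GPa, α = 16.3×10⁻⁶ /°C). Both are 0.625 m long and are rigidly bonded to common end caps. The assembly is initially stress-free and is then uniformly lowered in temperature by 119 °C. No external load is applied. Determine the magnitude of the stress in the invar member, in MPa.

Both members must finish at the same length. With the larger α, the stainless steel tends to over-contract; the plates restrain it, putting the stainless steel in tension and the invar in compression. With no external load the two internal forces are equal and opposite, magnitude P.
Setting the final lengths equal and cancelling L: (α₁ − α₂)ΔT = P/(A₁E₁) + P/(A₂E₂).
|α₁ − α₂|·ΔT = 14.5×10⁻⁶ × 119 = 0.001726.
1/(A₁E₁) + 1/(A₂E₂) = 1/(2125×144×10³) + 1/(280×194×10³) = 2.168×10⁻⁸ N⁻¹.
P = 0.001726 / 2.168×10⁻⁸ = 79600 N = 79.6 kN.
σ_{invar} = P/A₁ = 79600/2125 = 37.46 MPa, compressive.

σ ≈ 37.5 MPa (compressive)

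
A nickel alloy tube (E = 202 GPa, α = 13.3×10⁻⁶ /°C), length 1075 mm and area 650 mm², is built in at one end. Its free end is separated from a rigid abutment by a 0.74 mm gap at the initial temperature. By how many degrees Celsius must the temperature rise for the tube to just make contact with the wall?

ΔT ≈ 51.8 °C

Contact occurs when the free expansion equals the gap: αΔT L = 0.74 mm.
So ΔT = g/(αL) = 0.74/(13.3×10⁻⁶ × 1075) = 51.76 °C.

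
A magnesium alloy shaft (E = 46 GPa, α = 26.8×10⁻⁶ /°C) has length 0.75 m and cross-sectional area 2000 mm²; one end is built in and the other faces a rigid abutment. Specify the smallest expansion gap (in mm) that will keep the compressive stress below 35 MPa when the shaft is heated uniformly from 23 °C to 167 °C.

Free expansion if unrestrained: δ_free = αΔT L = 26.8×10⁻⁶ × 144 × 750 = 2.894 mm.
A stress of 35 MPa corresponds to the wall pushing the shaft back by σL/E = 35×750/(46×10³) = 0.5707 mm.
So the gap has to take up the difference, g_min = δ_free − σL/E = 2.894 − 0.5707 = 2.324 mm.

g ≈ 2.32 mm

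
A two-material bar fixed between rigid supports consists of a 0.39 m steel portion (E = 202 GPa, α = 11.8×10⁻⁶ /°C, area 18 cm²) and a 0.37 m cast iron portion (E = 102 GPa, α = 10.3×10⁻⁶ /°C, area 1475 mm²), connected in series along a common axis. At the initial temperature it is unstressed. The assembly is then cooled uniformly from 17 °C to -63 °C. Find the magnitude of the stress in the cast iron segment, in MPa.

If the supports were absent, the total length change would be Σ αᵢΔT Lᵢ = 11.8×10⁻⁶×80×390 + 10.3×10⁻⁶×80×370 = 0.673 mm.
The walls prevent any net length change, so an axial force P (same in every segment) develops. Compatibility: P · Σ Lᵢ/(AᵢEᵢ) = δ_free.
The series flexibility is Σ Lᵢ/(AᵢEᵢ) = 390/(1800×202×10³) + 370/(1475×102×10³) = 3.532×10⁻⁶ mm/N.
P = 0.673 / 3.532×10⁻⁶ = 190600 N = 190.6 kN, tensile.
σ_{cast iron} = P / A = 190600 / 1475 = 129.2 MPa.

σ ≈ 129 MPa (tensile)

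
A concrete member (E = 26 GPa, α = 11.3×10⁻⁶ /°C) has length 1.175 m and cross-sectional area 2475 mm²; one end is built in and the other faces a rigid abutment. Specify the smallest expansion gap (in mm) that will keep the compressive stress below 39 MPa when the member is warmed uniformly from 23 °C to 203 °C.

g ≈ 0.627 mm

Free expansion if unrestrained: δ_free = αΔT L = 11.3×10⁻⁶ × 180 × 1175 = 2.39 mm.
At the allowable stress the elastic shortening the wall may impose is σL/E = 39 × 1175 / (26×10³) = 1.762 mm.
The gap must absorb the remainder: g_min = 2.39 − 1.762 = 0.6275 mm.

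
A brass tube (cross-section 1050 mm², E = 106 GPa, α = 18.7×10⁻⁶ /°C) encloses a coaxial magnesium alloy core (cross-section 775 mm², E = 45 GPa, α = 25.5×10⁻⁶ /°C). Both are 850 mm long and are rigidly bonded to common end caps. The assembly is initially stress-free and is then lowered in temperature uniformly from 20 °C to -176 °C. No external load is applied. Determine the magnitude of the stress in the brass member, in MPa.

Both members must finish at the same length. With the larger α, the magnesium alloy tends to over-contract; the plates restrain it, putting the magnesium alloy in tension and the brass in compression. With no external load the two internal forces are equal and opposite, magnitude P.
Equating the net (thermal + elastic) strains gives |α₁ − α₂|·ΔT = P·[1/(A₁E₁) + 1/(A₂E₂)].
|α₁ − α₂|·ΔT = 6.8×10⁻⁶ × 196 = 0.001333.
1/(A₁E₁) + 1/(A₂E₂) = 1/(1050×106×10³) + 1/(775×45×10³) = 3.766×10⁻⁸ N⁻¹.
So P = 0.001333 / 3.766×10⁻⁸ = 35.39 kN.
σ_{brass} = P/A₁ = 35390/1050 = 33.71 MPa, compressive.

σ ≈ 33.7 MPa (compressive)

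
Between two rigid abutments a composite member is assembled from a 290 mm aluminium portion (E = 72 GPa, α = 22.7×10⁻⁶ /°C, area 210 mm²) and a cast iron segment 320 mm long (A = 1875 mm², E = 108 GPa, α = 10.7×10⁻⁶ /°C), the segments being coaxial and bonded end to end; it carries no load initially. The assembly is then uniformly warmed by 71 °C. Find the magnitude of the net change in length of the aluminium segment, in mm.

|ΔL| ≈ 0.189 mm

Free thermal expansion of the whole bar: Σ αᵢΔT Lᵢ = 22.7×10⁻⁶×71×290 + 10.7×10⁻⁶×71×320 = 0.7105 mm.
The walls prevent any net length change, so an axial force P (same in every segment) develops. Compatibility: P · Σ Lᵢ/(AᵢEᵢ) = δ_free.
Σ Lᵢ/(AᵢEᵢ) = 290/(210×72×10³) + 320/(1875×108×10³) = 2.076×10⁻⁵ mm/N.
So P = 0.7105 / 2.076×10⁻⁵ = 34.22 kN, compressive.
For the aluminium segment, free thermal change = 22.7×10⁻⁶×71×290 = 0.4674 mm and elastic change from P = 34220×290/(210×72×10³) = 0.6564 mm; these oppose, so the net change is 0.189 mm (segment shortens).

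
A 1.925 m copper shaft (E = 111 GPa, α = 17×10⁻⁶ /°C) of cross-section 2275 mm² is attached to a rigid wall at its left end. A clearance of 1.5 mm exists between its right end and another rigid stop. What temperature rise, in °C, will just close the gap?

Contact occurs when the free expansion equals the gap: αΔT L = 1.5 mm.
ΔT = 1.5 / (17×10⁻⁶ × 1925) = 45.84 °C.

ΔT ≈ 45.8 °C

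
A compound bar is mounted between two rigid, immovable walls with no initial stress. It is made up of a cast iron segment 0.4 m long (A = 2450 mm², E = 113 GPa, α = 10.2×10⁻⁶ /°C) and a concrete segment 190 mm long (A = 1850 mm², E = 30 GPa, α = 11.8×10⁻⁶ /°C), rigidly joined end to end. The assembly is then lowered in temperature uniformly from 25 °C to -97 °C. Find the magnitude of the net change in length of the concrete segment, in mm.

|ΔL| ≈ 0.269 mm

With the walls removed the bar would change length by δ_free = Σ αᵢΔT Lᵢ = 10.2×10⁻⁶×122×400 + 11.8×10⁻⁶×122×190 = 0.7713 mm.
Since the ends are fixed, an axial force P builds up, equal in every segment, with P · Σ Lᵢ/(AᵢEᵢ) = δ_free.
The series flexibility is Σ Lᵢ/(AᵢEᵢ) = 400/(2450×113×10³) + 190/(1850×30×10³) = 4.868×10⁻⁶ mm/N.
Hence P = δ_free / Σ(L/AE) = 0.7713/4.868×10⁻⁶ = 158.4 kN (tensile).
For the concrete segment, free thermal change = 11.8×10⁻⁶×122×190 = 0.2735 mm and elastic change from P = 158400×190/(1850×30×10³) = 0.5424 mm; these oppose, so the net change is 0.269 mm (segment lengthens).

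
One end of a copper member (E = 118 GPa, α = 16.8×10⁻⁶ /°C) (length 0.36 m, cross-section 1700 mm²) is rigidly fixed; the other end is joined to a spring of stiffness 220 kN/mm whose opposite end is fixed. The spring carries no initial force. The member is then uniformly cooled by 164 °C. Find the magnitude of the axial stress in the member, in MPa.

σ ≈ 92 MPa (tensile)

Free thermal contraction: δ_free = αΔT L = 16.8×10⁻⁶ × 164 × 360 = 0.9919 mm.
Let P be the tensile force in the spring. The member extends elastically by PL/(AE) and the spring stretches by P/k; together these equal δ_free.
P [ L/(AE) + 1/k ] = δ_free → P [ 360/(1700×118×10³) + 1/(220×10³) ] = 0.9919.
P = 0.9919 / 6.34×10⁻⁶ = 156400 N.
σ = P/A = 156400/1700 = 92.03 MPa.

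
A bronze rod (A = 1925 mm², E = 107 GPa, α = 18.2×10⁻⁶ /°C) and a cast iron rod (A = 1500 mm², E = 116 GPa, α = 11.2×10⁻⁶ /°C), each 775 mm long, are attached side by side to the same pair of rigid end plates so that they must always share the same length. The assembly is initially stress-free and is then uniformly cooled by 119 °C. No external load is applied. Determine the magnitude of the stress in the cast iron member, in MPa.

The bronze has the larger α, so on cooling it would change length more than the cast iron if both were free. The rigid plates force a common final length, so the bronze is put into tension and the cast iron into compression, with equal and opposite forces P (no external load).
Setting the final lengths equal and cancelling L: (α₁ − α₂)ΔT = P/(A₁E₁) + P/(A₂E₂).
|α₁ − α₂|·ΔT = 7×10⁻⁶ × 119 = 0.000833.
1/(A₁E₁) + 1/(A₂E₂) = 1/(1925×107×10³) + 1/(1500×116×10³) = 1.06×10⁻⁸ N⁻¹.
So P = 0.000833 / 1.06×10⁻⁸ = 78.57 kN.
σ_{cast iron} = P/A₂ = 78570/1500 = 52.38 MPa, compressive.

σ ≈ 52.4 MPa (compressive)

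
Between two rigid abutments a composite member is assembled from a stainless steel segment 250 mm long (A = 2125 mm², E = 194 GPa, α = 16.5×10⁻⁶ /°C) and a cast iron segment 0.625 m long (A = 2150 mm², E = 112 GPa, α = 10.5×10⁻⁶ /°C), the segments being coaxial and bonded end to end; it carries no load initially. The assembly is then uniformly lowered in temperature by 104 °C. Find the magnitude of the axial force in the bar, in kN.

Free thermal contraction of the whole bar: Σ αᵢΔT Lᵢ = 16.5×10⁻⁶×104×250 + 10.5×10⁻⁶×104×625 = 1.111 mm.
The walls prevent any net length change, so an axial force P (same in every segment) develops. Compatibility: P · Σ Lᵢ/(AᵢEᵢ) = δ_free.
Σ Lᵢ/(AᵢEᵢ) = 250/(2125×194×10³) + 625/(2150×112×10³) = 3.202×10⁻⁶ mm/N.
P = 1.111 / 3.202×10⁻⁶ = 347100 N = 347.1 kN, tensile.

P ≈ 347 kN (tensile)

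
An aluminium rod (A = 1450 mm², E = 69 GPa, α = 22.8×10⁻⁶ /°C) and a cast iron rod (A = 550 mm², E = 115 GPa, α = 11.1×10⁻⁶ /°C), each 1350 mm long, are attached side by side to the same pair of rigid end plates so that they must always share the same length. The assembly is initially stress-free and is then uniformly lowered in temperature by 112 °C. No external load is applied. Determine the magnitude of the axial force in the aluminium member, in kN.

P ≈ 50.8 kN (tensile in the aluminium)

Equilibrium of a rigid end plate with no external load gives equal and opposite internal forces ±P in the two members. Since α_{aluminium} > α_{cast iron}, cooling drives the aluminium into tension and the cast iron into compression.
Compatibility of the two members (thermal + elastic change equal): (α₁ − α₂)ΔT = P·[1/(A₁E₁) + 1/(A₂E₂)].
|α₁ − α₂|·ΔT = 11.7×10⁻⁶ × 112 = 0.00131.
1/(A₁E₁) + 1/(A₂E₂) = 1/(1450×69×10³) + 1/(550×115×10³) = 2.581×10⁻⁸ N⁻¹.
P = 0.00131 / 2.581×10⁻⁸ = 50780 N = 50.78 kN.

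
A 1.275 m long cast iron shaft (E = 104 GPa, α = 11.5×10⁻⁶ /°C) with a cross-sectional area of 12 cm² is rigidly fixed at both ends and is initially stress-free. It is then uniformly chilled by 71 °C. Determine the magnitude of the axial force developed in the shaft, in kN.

P ≈ 102 kN (tensile)

The ends cannot move, so σ = EαΔT = 104×10³ × 11.5×10⁻⁶ × 71 = 84.92 MPa.
Then P = σA = 84.92 × 1200 mm² = 101.9 kN, tensile.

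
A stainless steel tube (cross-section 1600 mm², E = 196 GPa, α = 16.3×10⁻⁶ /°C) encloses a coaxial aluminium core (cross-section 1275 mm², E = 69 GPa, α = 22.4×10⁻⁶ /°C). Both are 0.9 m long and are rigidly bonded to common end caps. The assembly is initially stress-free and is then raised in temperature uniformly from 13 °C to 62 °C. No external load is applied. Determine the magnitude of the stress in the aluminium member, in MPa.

σ ≈ 16.1 MPa (compressive)

The aluminium has the larger α, so on heating it would change length more than the stainless steel if both were free. The rigid plates force a common final length, so the aluminium is put into compression and the stainless steel into tension, with equal and opposite forces P (no external load).
Compatibility of the two members (thermal + elastic change equal): (α₁ − α₂)ΔT = P·[1/(A₁E₁) + 1/(A₂E₂)].
|α₁ − α₂|·ΔT = 6.1×10⁻⁶ × 49 = 0.0002989.
1/(A₁E₁) + 1/(A₂E₂) = 1/(1600×196×10³) + 1/(1275×69×10³) = 1.456×10⁻⁸ N⁻¹.
So P = 0.0002989 / 1.456×10⁻⁸ = 20.53 kN.
σ_{aluminium} = P/A₂ = 20530/1275 = 16.11 MPa, compressive.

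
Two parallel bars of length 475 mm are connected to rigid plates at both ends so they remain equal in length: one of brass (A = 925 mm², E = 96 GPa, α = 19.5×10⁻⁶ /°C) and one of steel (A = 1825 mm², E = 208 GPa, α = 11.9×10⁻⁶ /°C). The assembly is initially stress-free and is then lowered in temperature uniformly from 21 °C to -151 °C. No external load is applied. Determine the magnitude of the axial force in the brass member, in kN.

P ≈ 94.1 kN (tensile in the brass)

The brass has the larger α, so on cooling it would change length more than the steel if both were free. The rigid plates force a common final length, so the brass is put into tension and the steel into compression, with equal and opposite forces P (no external load).
Setting the final lengths equal and cancelling L: (α₁ − α₂)ΔT = P/(A₁E₁) + P/(A₂E₂).
|α₁ − α₂|·ΔT = 7.6×10⁻⁶ × 172 = 0.001307.
1/(A₁E₁) + 1/(A₂E₂) = 1/(925×96×10³) + 1/(1825×208×10³) = 1.39×10⁻⁸ N⁻¹.
P = 0.001307 / 1.39×10⁻⁸ = 94070 N = 94.07 kN.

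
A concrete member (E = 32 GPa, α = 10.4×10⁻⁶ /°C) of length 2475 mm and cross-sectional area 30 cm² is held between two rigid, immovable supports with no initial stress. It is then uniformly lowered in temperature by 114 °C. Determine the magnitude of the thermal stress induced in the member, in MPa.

The supports are rigid, so the total axial strain is zero. The restrained thermal strain is ε = αΔT = 10.4×10⁻⁶ × 114 = 1185.6×10⁻⁶.
Hence σ = E·αΔT = 32×10³ × 1185.6×10⁻⁶ = 37.94 MPa, tensile.

σ ≈ 37.9 MPa (tensile)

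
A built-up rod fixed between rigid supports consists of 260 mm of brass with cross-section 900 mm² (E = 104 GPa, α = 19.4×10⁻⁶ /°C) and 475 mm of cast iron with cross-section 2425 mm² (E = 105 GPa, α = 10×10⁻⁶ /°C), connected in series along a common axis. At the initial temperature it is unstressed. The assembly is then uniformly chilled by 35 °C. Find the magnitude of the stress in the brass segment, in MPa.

Free thermal contraction of the whole bar: Σ αᵢΔT Lᵢ = 19.4×10⁻⁶×35×260 + 10×10⁻⁶×35×475 = 0.3428 mm.
The rigid supports impose zero overall length change; the single axial force P common to all segments must satisfy P Σ Lᵢ/(AᵢEᵢ) = δ_free.
Σ Lᵢ/(AᵢEᵢ) = 260/(900×104×10³) + 475/(2425×105×10³) = 4.643×10⁻⁶ mm/N.
P = 0.3428 / 4.643×10⁻⁶ = 73830 N = 73.83 kN, tensile.
σ_{brass} = P / A = 73830 / 900 = 82.03 MPa.

σ ≈ 82 MPa (tensile)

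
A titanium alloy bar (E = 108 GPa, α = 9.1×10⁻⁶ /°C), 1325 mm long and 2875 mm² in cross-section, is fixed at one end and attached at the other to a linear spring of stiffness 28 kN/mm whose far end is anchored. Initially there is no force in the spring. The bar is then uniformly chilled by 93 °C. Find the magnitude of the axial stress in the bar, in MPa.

σ ≈ 9.76 MPa (tensile)

If the spring were absent the bar would shorten by αΔT L = 9.1×10⁻⁶ × 93 × 1325 = 1.121 mm.
With a force P in the spring, the elastic change of the bar is PL/(AE) and that of the spring is P/k; compatibility requires their sum to equal δ_free.
P [ L/(AE) + 1/k ] = δ_free → P [ 1325/(2875×108×10³) + 1/(28×10³) ] = 1.121.
P = 1.121 / 3.998×10⁻⁵ = 28050 N.
σ = P/A = 28050/2875 = 9.755 MPa.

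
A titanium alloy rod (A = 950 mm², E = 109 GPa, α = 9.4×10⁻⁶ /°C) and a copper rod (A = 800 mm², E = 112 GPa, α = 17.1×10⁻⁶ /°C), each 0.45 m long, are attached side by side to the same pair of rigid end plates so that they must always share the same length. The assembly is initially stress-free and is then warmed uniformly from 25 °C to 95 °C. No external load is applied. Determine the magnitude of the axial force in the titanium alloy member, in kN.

Equilibrium of a rigid end plate with no external load gives equal and opposite internal forces ±P in the two members. Since α_{copper} > α_{titanium alloy}, heating drives the copper into compression and the titanium alloy into tension.
Compatibility of the two members (thermal + elastic change equal): (α₁ − α₂)ΔT = P·[1/(A₁E₁) + 1/(A₂E₂)].
|α₁ − α₂|·ΔT = 7.7×10⁻⁶ × 70 = 0.000539.
1/(A₁E₁) + 1/(A₂E₂) = 1/(950×109×10³) + 1/(800×112×10³) = 2.082×10⁻⁸ N⁻¹.
So P = 0.000539 / 2.082×10⁻⁸ = 25.89 kN.

P ≈ 25.9 kN (tensile in the titanium alloy)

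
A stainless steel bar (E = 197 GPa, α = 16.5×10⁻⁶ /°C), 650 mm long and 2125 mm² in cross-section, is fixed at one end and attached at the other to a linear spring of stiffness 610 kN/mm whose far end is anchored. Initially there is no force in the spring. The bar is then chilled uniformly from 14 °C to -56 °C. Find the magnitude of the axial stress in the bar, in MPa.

σ ≈ 111 MPa (tensile)

The unrestrained thermal change is αΔT L = 16.5×10⁻⁶ × 70 × 650 = 0.7507 mm.
Let P be the tensile force in the spring. The bar extends elastically by PL/(AE) and the spring stretches by P/k; together these equal δ_free.
P [ L/(AE) + 1/k ] = δ_free → P [ 650/(2125×197×10³) + 1/(610×10³) ] = 0.7507.
P = 0.7507 / 3.192×10⁻⁶ = 235200 N.
σ = P/A = 235200/2125 = 110.7 MPa.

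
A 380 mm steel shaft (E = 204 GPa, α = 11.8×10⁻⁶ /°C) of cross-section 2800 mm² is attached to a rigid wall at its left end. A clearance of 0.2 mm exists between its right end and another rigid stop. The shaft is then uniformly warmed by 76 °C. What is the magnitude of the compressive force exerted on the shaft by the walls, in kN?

P ≈ 212 kN

Unrestrained expansion: δ_free = αΔT L = 11.8×10⁻⁶ × 76 × 380 = 0.3408 mm.
After closing the 0.2 mm clearance, 0.3408 − 0.2 = 0.1408 mm of expansion remains to be suppressed by the wall.
That suppressed elongation corresponds to σ = E·Δ/L = 204×10³ × 0.1408/380 = 75.58 MPa.
P = σA = 75.58 × 2800 = 211.6 kN.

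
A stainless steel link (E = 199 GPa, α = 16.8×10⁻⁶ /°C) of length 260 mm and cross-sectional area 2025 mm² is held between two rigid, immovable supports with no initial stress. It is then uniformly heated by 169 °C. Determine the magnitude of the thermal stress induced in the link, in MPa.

The supports are rigid, so the total axial strain is zero. The restrained thermal strain is ε = αΔT = 16.8×10⁻⁶ × 169 = 2839.2×10⁻⁶.
Hence σ = E·αΔT = 199×10³ × 2839.2×10⁻⁶ = 565 MPa, compressive.

σ ≈ 565 MPa (compressive)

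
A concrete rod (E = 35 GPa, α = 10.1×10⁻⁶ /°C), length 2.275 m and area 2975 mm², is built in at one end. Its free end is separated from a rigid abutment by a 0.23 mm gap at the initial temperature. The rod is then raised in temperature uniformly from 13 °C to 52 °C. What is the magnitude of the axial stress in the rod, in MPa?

σ ≈ 10.2 MPa (compressive)

Free thermal elongation = αΔT L = 10.1×10⁻⁶ × 39 × 2275 = 0.8961 mm.
After closing the 0.23 mm clearance, 0.8961 − 0.23 = 0.6661 mm of expansion remains to be suppressed by the wall.
That suppressed elongation corresponds to σ = E·Δ/L = 35×10³ × 0.6661/2275 = 10.25 MPa.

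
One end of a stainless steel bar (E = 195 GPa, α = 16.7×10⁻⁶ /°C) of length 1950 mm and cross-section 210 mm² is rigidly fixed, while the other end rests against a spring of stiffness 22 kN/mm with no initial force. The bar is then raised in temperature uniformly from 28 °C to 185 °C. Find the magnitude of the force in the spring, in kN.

P ≈ 54.9 kN

If the spring were absent the bar would lengthen by αΔT L = 16.7×10⁻⁶ × 157 × 1950 = 5.113 mm.
With a force P in the spring, the elastic change of the bar is PL/(AE) and that of the spring is P/k; compatibility requires their sum to equal δ_free.
So P = δ_free / [L/(AE) + 1/k] = 5.113 / [ 1950/(210×195×10³) + 1/(22×10³) ].
P = 5.113 / 9.307×10⁻⁵ = 54930 N.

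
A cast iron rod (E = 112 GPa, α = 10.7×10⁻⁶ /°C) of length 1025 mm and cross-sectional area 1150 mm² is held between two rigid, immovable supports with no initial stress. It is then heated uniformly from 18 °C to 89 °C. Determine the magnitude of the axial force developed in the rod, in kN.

Full restraint means ε = 0, so the stress is σ = EαΔT = 112×10³ × 10.7×10⁻⁶ × 71 = 85.09 MPa.
P = AEαΔT = 1150 × 112×10³ × 10.7×10⁻⁶ × 71 = 97.85 kN (compressive).

P ≈ 97.8 kN (compressive)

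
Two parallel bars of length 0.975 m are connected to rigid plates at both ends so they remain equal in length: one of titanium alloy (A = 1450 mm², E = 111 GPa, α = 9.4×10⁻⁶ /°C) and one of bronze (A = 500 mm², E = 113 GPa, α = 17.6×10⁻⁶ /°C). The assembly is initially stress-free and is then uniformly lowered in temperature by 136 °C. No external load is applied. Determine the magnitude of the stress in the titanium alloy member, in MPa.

σ ≈ 32.2 MPa (compressive)

Equilibrium of a rigid end plate with no external load gives equal and opposite internal forces ±P in the two members. Since α_{bronze} > α_{titanium alloy}, cooling drives the bronze into tension and the titanium alloy into compression.
Equating the net (thermal + elastic) strains gives |α₁ − α₂|·ΔT = P·[1/(A₁E₁) + 1/(A₂E₂)].
|α₁ − α₂|·ΔT = 8.2×10⁻⁶ × 136 = 0.001115.
1/(A₁E₁) + 1/(A₂E₂) = 1/(1450×111×10³) + 1/(500×113×10³) = 2.391×10⁻⁸ N⁻¹.
P = 0.001115 / 2.391×10⁻⁸ = 46640 N = 46.64 kN.
σ_{titanium alloy} = P/A₁ = 46640/1450 = 32.16 MPa, compressive.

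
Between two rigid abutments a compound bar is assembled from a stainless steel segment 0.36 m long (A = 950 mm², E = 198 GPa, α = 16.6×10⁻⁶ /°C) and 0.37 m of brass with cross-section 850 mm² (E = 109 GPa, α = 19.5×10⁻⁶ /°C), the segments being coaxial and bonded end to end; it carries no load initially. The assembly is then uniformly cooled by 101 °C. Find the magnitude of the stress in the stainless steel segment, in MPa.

σ ≈ 237 MPa (tensile)

With the walls removed the bar would change length by δ_free = Σ αᵢΔT Lᵢ = 16.6×10⁻⁶×101×360 + 19.5×10⁻⁶×101×370 = 1.332 mm.
Since the ends are fixed, an axial force P builds up, equal in every segment, with P · Σ Lᵢ/(AᵢEᵢ) = δ_free.
The series flexibility is Σ Lᵢ/(AᵢEᵢ) = 360/(950×198×10³) + 370/(850×109×10³) = 5.907×10⁻⁶ mm/N.
Hence P = δ_free / Σ(L/AE) = 1.332/5.907×10⁻⁶ = 225.5 kN (tensile).
σ_{stainless steel} = P / A = 225500 / 950 = 237.4 MPa.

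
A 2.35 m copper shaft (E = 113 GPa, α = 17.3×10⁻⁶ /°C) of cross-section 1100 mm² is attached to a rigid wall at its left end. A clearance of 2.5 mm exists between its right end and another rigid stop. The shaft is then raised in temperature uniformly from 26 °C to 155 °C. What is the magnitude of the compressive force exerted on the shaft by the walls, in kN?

Free thermal elongation = αΔT L = 17.3×10⁻⁶ × 129 × 2350 = 5.244 mm.
After closing the 2.5 mm clearance, 5.244 − 2.5 = 2.744 mm of expansion remains to be suppressed by the wall.
That suppressed elongation corresponds to σ = E·Δ/L = 113×10³ × 2.744/2350 = 132 MPa.
Force on the wall = σA = 132 × 1100 mm² = 145.2 kN.

P ≈ 145 kN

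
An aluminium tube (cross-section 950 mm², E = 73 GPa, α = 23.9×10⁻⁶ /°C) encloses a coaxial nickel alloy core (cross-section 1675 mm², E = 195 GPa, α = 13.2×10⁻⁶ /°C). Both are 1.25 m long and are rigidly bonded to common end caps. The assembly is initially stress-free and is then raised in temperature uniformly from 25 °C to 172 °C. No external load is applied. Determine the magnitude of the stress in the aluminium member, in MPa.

Equilibrium of a rigid end plate with no external load gives equal and opposite internal forces ±P in the two members. Since α_{aluminium} > α_{nickel alloy}, heating drives the aluminium into compression and the nickel alloy into tension.
Compatibility of the two members (thermal + elastic change equal): (α₁ − α₂)ΔT = P·[1/(A₁E₁) + 1/(A₂E₂)].
|α₁ − α₂|·ΔT = 10.7×10⁻⁶ × 147 = 0.001573.
1/(A₁E₁) + 1/(A₂E₂) = 1/(950×73×10³) + 1/(1675×195×10³) = 1.748×10⁻⁸ N⁻¹.
So P = 0.001573 / 1.748×10⁻⁸ = 89.98 kN.
σ_{aluminium} = P/A₁ = 89980/950 = 94.71 MPa, compressive.

σ ≈ 94.7 MPa (compressive)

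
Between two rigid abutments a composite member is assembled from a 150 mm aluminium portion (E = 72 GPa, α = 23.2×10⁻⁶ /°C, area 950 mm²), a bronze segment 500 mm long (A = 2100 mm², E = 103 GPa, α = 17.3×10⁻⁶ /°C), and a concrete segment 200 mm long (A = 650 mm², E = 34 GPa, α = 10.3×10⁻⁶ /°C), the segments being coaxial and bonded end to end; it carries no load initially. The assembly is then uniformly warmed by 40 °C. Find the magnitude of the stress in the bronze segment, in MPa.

Free thermal expansion of the whole bar: Σ αᵢΔT Lᵢ = 23.2×10⁻⁶×40×150 + 17.3×10⁻⁶×40×500 + 10.3×10⁻⁶×40×200 = 0.5676 mm.
The walls prevent any net length change, so an axial force P (same in every segment) develops. Compatibility: P · Σ Lᵢ/(AᵢEᵢ) = δ_free.
The series flexibility is Σ Lᵢ/(AᵢEᵢ) = 150/(950×72×10³) + 500/(2100×103×10³) + 200/(650×34×10³) = 1.355×10⁻⁵ mm/N.
P = 0.5676 / 1.355×10⁻⁵ = 41880 N = 41.88 kN, compressive.
σ_{bronze} = P / A = 41880 / 2100 = 19.94 MPa.

σ ≈ 19.9 MPa (compressive)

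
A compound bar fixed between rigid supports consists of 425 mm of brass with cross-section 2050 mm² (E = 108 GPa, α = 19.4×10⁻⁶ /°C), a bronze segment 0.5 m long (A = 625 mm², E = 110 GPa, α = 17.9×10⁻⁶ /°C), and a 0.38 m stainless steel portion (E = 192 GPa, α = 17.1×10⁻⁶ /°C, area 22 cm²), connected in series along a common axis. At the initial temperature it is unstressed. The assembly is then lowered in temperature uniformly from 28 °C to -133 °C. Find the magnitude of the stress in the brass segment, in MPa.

σ ≈ 184 MPa (tensile)

If the supports were absent, the total length change would be Σ αᵢΔT Lᵢ = 19.4×10⁻⁶×161×425 + 17.9×10⁻⁶×161×500 + 17.1×10⁻⁶×161×380 = 3.815 mm.
The rigid supports impose zero overall length change; the single axial force P common to all segments must satisfy P Σ Lᵢ/(AᵢEᵢ) = δ_free.
Σ Lᵢ/(AᵢEᵢ) = 425/(2050×108×10³) + 500/(625×110×10³) + 380/(2200×192×10³) = 1.009×10⁻⁵ mm/N.
So P = 3.815 / 1.009×10⁻⁵ = 378 kN, tensile.
σ_{brass} = P / A = 378000 / 2050 = 184.4 MPa.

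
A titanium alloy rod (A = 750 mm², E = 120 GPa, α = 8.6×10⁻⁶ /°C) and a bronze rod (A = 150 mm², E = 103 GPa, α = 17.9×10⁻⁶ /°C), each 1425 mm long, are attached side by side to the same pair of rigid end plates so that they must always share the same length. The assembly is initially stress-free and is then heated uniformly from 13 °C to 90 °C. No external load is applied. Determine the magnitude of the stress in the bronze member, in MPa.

The bronze has the larger α, so on heating it would change length more than the titanium alloy if both were free. The rigid plates force a common final length, so the bronze is put into compression and the titanium alloy into tension, with equal and opposite forces P (no external load).
Equating the net (thermal + elastic) strains gives |α₁ − α₂|·ΔT = P·[1/(A₁E₁) + 1/(A₂E₂)].
|α₁ − α₂|·ΔT = 9.3×10⁻⁶ × 77 = 0.0007161.
1/(A₁E₁) + 1/(A₂E₂) = 1/(750×120×10³) + 1/(150×103×10³) = 7.584×10⁻⁸ N⁻¹.
So P = 0.0007161 / 7.584×10⁻⁸ = 9.443 kN.
σ_{bronze} = P/A₂ = 9443/150 = 62.95 MPa, compressive.

σ ≈ 63 MPa (compressive)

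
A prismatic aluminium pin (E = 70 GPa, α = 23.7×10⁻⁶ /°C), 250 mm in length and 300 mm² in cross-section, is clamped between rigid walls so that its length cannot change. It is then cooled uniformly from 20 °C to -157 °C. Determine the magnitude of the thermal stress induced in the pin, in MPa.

σ ≈ 294 MPa (tensile)

With length fixed, the mechanical strain must cancel the thermal strain αΔT = 23.7×10⁻⁶ × 177 = 4194.9×10⁻⁶.
σ = EαΔT = 70×10³ × 23.7×10⁻⁶ × 177 = 293.6 MPa (tensile; the pin is trying to contract).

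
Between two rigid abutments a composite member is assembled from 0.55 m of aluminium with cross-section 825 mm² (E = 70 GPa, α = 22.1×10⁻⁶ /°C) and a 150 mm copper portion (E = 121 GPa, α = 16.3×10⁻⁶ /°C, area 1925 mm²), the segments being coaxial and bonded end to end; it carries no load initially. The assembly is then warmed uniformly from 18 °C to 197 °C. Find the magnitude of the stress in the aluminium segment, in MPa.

σ ≈ 312 MPa (compressive)

Free thermal expansion of the whole bar: Σ αᵢΔT Lᵢ = 22.1×10⁻⁶×179×550 + 16.3×10⁻⁶×179×150 = 2.613 mm.
The walls prevent any net length change, so an axial force P (same in every segment) develops. Compatibility: P · Σ Lᵢ/(AᵢEᵢ) = δ_free.
Σ Lᵢ/(AᵢEᵢ) = 550/(825×70×10³) + 150/(1925×121×10³) = 1.017×10⁻⁵ mm/N.
Hence P = δ_free / Σ(L/AE) = 2.613/1.017×10⁻⁵ = 257 kN (compressive).
σ_{aluminium} = P / A = 257000 / 825 = 311.5 MPa.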